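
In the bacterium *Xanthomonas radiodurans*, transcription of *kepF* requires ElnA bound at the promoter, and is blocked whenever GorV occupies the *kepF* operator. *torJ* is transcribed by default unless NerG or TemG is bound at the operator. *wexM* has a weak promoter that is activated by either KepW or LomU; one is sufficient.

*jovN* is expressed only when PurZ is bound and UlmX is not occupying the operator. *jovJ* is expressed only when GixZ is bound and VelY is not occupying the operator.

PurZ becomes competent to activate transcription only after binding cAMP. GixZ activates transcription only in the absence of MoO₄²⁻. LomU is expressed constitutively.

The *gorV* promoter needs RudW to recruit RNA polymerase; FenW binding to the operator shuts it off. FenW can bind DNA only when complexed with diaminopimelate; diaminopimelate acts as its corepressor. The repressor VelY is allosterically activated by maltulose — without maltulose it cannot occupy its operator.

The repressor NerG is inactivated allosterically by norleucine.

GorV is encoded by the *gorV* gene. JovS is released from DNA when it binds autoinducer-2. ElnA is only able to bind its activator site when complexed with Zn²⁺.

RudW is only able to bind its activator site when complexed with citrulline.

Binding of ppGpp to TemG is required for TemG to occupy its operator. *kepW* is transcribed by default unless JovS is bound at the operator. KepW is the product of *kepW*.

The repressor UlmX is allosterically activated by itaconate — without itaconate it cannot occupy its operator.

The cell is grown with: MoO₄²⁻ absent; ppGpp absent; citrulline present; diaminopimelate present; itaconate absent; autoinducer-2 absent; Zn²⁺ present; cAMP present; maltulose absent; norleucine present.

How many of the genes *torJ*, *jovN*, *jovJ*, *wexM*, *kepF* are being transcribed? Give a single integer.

Norleucine is present, so NerG is inactive.
ppGpp is absent, so TemG is inactive.
With no repressor bound, *torJ* is transcribed.
→ *torJ* is ON.
cAMP is present, so PurZ is active.
Itaconate is absent, so UlmX is inactive.
No repressor is bound and PurZ is active, so *jovN* is transcribed.
→ *jovN* is ON.
MoO₄²⁻ is absent, so GixZ is active.
Maltulose is absent, so VelY is inactive.
No repressor is bound and GixZ is active, so *jovJ* is transcribed.
→ *jovJ* is ON.
Autoinducer-2 is absent, so JovS is active.
With repressor JovS bound, *kepW* is not transcribed.
So KepW is not produced.
LomU is produced constitutively and is active.
Activator LomU is present, so *wexM* is transcribed.
→ *wexM* is ON.
Zn²⁺ is present, so ElnA is active.
Diaminopimelate is present, so FenW is active.
Citrulline is present, so RudW is active.
With repressor FenW bound, *gorV* is not transcribed.
So GorV is not produced.
No repressor is bound and ElnA is active, so *kepF* is transcribed.
→ *kepF* is ON.
5 of the 5 genes are transcribed.

5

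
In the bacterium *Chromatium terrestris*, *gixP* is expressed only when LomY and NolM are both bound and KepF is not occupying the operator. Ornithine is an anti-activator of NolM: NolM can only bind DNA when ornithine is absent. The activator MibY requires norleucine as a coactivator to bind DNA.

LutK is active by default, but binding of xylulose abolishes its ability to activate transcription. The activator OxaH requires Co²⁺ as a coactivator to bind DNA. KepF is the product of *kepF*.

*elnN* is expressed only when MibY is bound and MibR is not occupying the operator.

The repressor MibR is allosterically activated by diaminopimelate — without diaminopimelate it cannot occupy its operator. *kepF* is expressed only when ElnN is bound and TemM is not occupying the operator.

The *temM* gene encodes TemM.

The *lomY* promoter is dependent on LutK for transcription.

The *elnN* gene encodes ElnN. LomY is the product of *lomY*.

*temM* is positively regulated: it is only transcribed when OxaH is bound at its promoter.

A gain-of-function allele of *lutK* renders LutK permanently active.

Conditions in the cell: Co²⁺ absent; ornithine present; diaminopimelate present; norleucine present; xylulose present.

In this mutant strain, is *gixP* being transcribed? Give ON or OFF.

LutK is constitutively active in this strain.
No repressor is bound and LutK is active, so *lomY* is transcribed.
So LomY is produced and active.
Diaminopimelate is present, so MibR is active.
Norleucine is present, so MibY is active.
With repressor MibR bound, *elnN* is not transcribed.
So ElnN is not produced.
Co²⁺ is absent, so OxaH is inactive.
Required activator OxaH is absent, so *temM* is not transcribed.
So TemM is not produced.
Required activator ElnN is absent, so *kepF* is not transcribed.
So KepF is not produced.
Ornithine is present, so NolM is inactive.
Required activator NolM is absent, so *gixP* is not transcribed.

OFF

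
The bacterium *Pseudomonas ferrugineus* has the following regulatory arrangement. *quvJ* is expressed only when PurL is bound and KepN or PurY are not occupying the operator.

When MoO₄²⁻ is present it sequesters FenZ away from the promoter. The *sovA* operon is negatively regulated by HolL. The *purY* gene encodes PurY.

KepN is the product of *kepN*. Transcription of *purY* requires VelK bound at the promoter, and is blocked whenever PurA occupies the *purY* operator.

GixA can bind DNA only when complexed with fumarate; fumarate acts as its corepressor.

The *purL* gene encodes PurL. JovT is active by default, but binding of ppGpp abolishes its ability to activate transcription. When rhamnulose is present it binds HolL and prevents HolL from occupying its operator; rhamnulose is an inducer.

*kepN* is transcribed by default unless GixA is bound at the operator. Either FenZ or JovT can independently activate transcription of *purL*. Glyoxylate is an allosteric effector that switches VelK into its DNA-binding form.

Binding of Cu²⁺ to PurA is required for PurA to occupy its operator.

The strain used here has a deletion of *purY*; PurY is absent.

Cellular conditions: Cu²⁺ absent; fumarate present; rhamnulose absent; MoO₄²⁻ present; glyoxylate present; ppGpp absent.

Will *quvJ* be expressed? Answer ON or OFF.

MoO₄²⁻ is present, so FenZ is inactive.
ppGpp is absent, so JovT is active.
Activator JovT is present, so *purL* is transcribed.
So PurL is produced and active.
Fumarate is present, so GixA is active.
With repressor GixA bound, *kepN* is not transcribed.
So KepN is not produced.
PurY is non-functional in this strain, so it has no effect.
No repressor is bound and PurL is active, so *quvJ* is transcribed.

ON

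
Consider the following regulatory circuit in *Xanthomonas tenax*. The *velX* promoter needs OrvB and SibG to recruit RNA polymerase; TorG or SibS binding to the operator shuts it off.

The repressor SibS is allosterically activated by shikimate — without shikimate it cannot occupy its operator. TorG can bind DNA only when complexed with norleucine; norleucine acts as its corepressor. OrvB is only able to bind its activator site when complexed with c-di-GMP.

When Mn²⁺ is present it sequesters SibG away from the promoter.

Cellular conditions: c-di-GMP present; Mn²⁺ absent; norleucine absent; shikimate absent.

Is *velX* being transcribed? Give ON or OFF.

Norleucine is absent, so TorG is inactive.
Shikimate is absent, so SibS is inactive.
c-di-GMP is present, so OrvB is active.
Mn²⁺ is absent, so SibG is active.
No repressor is bound and OrvB and SibG are active, so *velX* is transcribed.

ON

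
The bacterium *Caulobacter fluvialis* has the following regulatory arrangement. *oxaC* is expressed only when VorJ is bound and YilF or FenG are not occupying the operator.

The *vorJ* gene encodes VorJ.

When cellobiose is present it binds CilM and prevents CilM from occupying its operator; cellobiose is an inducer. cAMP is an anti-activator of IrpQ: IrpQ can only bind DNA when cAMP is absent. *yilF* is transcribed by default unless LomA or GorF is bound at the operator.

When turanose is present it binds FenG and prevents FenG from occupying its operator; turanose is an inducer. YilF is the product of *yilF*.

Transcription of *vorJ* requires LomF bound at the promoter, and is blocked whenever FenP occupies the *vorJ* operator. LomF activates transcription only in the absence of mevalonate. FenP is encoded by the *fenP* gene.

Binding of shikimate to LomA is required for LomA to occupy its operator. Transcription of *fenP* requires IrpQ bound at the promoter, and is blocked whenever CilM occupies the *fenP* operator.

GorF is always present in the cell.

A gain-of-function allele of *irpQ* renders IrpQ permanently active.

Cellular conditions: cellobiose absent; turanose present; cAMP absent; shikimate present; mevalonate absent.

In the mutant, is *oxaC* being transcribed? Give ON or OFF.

Shikimate is present, so LomA is active.
GorF is produced constitutively and is active.
With repressor LomA bound, *yilF* is not transcribed.
So YilF is not produced.
Mevalonate is absent, so LomF is active.
Cellobiose is absent, so CilM is active.
IrpQ is constitutively active in this strain.
With repressor CilM bound, *fenP* is not transcribed.
So FenP is not produced.
No repressor is bound and LomF is active, so *vorJ* is transcribed.
So VorJ is produced and active.
Turanose is present, so FenG is inactive.
No repressor is bound and VorJ is active, so *oxaC* is transcribed.

ON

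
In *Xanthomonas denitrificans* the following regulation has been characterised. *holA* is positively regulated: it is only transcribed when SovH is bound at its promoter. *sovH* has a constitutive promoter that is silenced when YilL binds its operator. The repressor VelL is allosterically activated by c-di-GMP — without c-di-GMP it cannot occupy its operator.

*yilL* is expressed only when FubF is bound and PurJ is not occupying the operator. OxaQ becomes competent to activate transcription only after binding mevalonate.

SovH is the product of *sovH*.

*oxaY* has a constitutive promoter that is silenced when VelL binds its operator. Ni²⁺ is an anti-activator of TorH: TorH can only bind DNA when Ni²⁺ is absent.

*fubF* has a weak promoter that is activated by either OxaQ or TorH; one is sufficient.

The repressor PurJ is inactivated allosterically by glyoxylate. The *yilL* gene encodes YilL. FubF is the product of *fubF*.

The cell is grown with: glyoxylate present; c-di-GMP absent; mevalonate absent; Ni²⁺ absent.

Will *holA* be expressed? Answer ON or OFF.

Mevalonate is absent, so OxaQ is inactive.
Ni²⁺ is absent, so TorH is active.
Activator TorH is present, so *fubF* is transcribed.
So FubF is produced and active.
Glyoxylate is present, so PurJ is inactive.
No repressor is bound and FubF is active, so *yilL* is transcribed.
So YilL is produced and active.
With repressor YilL bound, *sovH* is not transcribed.
So SovH is not produced.
Required activator SovH is absent, so *holA* is not transcribed.

OFF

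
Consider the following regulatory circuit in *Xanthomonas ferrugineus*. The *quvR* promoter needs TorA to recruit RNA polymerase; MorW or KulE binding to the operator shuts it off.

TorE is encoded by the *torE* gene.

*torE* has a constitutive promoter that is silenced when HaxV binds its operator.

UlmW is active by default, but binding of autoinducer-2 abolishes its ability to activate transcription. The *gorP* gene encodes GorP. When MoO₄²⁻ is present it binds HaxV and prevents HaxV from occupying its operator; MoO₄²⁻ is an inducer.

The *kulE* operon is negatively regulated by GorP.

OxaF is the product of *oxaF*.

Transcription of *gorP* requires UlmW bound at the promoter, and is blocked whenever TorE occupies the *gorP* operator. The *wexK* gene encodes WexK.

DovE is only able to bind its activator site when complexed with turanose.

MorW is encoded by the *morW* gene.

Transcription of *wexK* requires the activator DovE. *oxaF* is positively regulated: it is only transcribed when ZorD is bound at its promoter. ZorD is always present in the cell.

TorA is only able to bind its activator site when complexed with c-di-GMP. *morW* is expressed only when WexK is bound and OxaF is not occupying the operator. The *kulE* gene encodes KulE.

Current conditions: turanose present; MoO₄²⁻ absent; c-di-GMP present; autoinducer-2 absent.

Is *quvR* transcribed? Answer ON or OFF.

ON

ZorD is produced constitutively and is active.
No repressor is bound and ZorD is active, so *oxaF* is transcribed.
So OxaF is produced and active.
Turanose is present, so DovE is active.
No repressor is bound and DovE is active, so *wexK* is transcribed.
So WexK is produced and active.
With repressor OxaF bound, *morW* is not transcribed.
So MorW is not produced.
MoO₄²⁻ is absent, so HaxV is active.
With repressor HaxV bound, *torE* is not transcribed.
So TorE is not produced.
Autoinducer-2 is absent, so UlmW is active.
No repressor is bound and UlmW is active, so *gorP* is transcribed.
So GorP is produced and active.
With repressor GorP bound, *kulE* is not transcribed.
So KulE is not produced.
c-di-GMP is present, so TorA is active.
No repressor is bound and TorA is active, so *quvR* is transcribed.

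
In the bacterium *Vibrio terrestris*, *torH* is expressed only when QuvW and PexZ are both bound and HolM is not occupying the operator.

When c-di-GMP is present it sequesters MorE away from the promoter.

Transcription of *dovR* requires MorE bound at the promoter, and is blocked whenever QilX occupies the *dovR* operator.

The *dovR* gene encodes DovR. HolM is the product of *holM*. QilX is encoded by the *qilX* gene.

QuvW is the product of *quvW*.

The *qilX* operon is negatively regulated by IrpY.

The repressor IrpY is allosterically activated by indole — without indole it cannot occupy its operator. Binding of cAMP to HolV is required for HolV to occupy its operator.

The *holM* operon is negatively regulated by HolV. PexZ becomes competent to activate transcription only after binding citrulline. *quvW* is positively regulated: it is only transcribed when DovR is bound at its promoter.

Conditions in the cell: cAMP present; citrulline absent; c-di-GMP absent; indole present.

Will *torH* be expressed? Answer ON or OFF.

OFF

c-di-GMP is absent, so MorE is active.
Indole is present, so IrpY is active.
With repressor IrpY bound, *qilX* is not transcribed.
So QilX is not produced.
No repressor is bound and MorE is active, so *dovR* is transcribed.
So DovR is produced and active.
No repressor is bound and DovR is active, so *quvW* is transcribed.
So QuvW is produced and active.
cAMP is present, so HolV is active.
With repressor HolV bound, *holM* is not transcribed.
So HolM is not produced.
Citrulline is absent, so PexZ is inactive.
Required activator PexZ is absent, so *torH* is not transcribed.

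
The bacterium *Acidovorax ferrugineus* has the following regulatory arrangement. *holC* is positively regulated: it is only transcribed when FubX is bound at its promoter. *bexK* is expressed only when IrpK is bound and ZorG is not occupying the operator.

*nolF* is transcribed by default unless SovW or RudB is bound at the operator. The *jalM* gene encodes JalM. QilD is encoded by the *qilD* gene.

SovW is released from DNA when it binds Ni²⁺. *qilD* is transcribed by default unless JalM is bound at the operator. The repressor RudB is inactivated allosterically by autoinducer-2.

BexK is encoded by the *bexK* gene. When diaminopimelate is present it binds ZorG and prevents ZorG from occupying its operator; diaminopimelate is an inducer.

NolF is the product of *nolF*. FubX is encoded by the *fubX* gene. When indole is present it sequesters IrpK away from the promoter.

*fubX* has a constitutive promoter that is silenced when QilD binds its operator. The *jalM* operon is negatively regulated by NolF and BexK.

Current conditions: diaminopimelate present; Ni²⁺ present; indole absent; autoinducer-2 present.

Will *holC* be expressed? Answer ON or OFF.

Ni²⁺ is present, so SovW is inactive.
Autoinducer-2 is present, so RudB is inactive.
With no repressor bound, *nolF* is transcribed.
So NolF is produced and active.
Indole is absent, so IrpK is active.
Diaminopimelate is present, so ZorG is inactive.
No repressor is bound and IrpK is active, so *bexK* is transcribed.
So BexK is produced and active.
With repressor NolF bound, *jalM* is not transcribed.
So JalM is not produced.
With no repressor bound, *qilD* is transcribed.
So QilD is produced and active.
With repressor QilD bound, *fubX* is not transcribed.
So FubX is not produced.
Required activator FubX is absent, so *holC* is not transcribed.

OFF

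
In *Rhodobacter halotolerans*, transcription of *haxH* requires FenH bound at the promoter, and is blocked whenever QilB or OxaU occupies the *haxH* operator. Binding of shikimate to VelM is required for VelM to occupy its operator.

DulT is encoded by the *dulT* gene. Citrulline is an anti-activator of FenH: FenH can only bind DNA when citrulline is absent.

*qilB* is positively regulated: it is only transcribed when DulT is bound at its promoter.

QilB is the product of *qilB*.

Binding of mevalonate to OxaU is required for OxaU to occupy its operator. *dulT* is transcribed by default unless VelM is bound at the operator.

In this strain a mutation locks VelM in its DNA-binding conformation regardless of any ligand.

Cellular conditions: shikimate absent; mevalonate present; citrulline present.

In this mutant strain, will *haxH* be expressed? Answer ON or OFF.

VelM is constitutively active in this strain.
With repressor VelM bound, *dulT* is not transcribed.
So DulT is not produced.
Required activator DulT is absent, so *qilB* is not transcribed.
So QilB is not produced.
Mevalonate is present, so OxaU is active.
Citrulline is present, so FenH is inactive.
With repressor OxaU bound, *haxH* is not transcribed.

OFF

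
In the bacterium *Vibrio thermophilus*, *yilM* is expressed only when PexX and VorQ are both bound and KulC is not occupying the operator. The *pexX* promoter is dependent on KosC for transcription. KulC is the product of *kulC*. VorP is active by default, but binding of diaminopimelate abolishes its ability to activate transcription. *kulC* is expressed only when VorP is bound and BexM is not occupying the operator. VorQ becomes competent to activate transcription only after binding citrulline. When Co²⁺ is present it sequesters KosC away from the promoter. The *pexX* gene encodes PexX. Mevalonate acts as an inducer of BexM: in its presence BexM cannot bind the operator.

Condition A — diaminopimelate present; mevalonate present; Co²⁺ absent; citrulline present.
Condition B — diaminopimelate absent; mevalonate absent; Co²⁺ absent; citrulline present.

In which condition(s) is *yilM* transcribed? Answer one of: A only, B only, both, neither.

both

Condition A:
Diaminopimelate is present, so VorP is inactive.
Mevalonate is present, so BexM is inactive.
Required activator VorP is absent, so *kulC* is not transcribed.
So KulC is not produced.
Co²⁺ is absent, so KosC is active.
No repressor is bound and KosC is active, so *pexX* is transcribed.
So PexX is produced and active.
Citrulline is present, so VorQ is active.
No repressor is bound and PexX and VorQ are active, so *yilM* is transcribed.
→ *yilM* is ON in A.
Condition B:
Diaminopimelate is absent, so VorP is active.
Mevalonate is absent, so BexM is active.
With repressor BexM bound, *kulC* is not transcribed.
So KulC is not produced.
Co²⁺ is absent, so KosC is active.
No repressor is bound and KosC is active, so *pexX* is transcribed.
So PexX is produced and active.
Citrulline is present, so VorQ is active.
No repressor is bound and PexX and VorQ are active, so *yilM* is transcribed.
→ *yilM* is ON in B.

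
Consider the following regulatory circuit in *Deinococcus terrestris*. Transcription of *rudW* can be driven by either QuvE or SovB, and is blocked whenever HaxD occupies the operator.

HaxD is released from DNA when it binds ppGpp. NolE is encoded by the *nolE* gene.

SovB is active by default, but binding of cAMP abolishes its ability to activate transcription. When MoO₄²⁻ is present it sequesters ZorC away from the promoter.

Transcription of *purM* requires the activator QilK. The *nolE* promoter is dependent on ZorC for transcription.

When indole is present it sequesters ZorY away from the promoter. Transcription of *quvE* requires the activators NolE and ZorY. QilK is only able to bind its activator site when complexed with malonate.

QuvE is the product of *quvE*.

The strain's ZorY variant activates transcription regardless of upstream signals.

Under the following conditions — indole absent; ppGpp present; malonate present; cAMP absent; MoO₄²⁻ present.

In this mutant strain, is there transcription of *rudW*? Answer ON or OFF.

ON

MoO₄²⁻ is present, so ZorC is inactive.
Required activator ZorC is absent, so *nolE* is not transcribed.
So NolE is not produced.
ZorY is constitutively active in this strain.
Required activator NolE is absent, so *quvE* is not transcribed.
So QuvE is not produced.
cAMP is absent, so SovB is active.
ppGpp is present, so HaxD is inactive.
Activator SovB is present, so *rudW* is transcribed.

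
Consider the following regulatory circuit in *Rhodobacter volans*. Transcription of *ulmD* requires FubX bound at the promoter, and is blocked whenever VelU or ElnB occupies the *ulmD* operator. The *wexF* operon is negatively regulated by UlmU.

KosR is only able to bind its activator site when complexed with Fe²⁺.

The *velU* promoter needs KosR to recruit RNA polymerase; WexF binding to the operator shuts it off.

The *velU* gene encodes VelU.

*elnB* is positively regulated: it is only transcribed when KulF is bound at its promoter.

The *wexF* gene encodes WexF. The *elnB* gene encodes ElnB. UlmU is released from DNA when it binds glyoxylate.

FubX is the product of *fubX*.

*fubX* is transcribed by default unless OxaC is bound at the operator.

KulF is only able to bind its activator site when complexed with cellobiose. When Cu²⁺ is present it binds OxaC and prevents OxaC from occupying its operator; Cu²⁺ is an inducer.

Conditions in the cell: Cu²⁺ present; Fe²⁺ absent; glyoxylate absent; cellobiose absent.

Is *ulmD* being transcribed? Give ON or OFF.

ON

Fe²⁺ is absent, so KosR is inactive.
Glyoxylate is absent, so UlmU is active.
With repressor UlmU bound, *wexF* is not transcribed.
So WexF is not produced.
Required activator KosR is absent, so *velU* is not transcribed.
So VelU is not produced.
Cellobiose is absent, so KulF is inactive.
Required activator KulF is absent, so *elnB* is not transcribed.
So ElnB is not produced.
Cu²⁺ is present, so OxaC is inactive.
With no repressor bound, *fubX* is transcribed.
So FubX is produced and active.
No repressor is bound and FubX is active, so *ulmD* is transcribed.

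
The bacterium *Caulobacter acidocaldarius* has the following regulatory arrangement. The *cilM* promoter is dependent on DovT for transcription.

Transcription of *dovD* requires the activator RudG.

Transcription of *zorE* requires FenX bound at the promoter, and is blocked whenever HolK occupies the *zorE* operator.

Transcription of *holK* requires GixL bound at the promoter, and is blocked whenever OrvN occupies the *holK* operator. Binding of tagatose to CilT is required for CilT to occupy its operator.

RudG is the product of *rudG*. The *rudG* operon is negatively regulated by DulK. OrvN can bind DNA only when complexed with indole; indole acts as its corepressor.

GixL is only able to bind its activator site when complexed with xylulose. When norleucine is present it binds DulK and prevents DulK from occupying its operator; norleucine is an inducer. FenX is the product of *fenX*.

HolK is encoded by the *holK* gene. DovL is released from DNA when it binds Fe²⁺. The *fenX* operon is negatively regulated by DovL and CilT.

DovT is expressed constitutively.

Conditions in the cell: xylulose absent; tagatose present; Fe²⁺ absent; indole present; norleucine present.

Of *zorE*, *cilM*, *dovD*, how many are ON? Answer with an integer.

Fe²⁺ is absent, so DovL is active.
Tagatose is present, so CilT is active.
With repressor DovL bound, *fenX* is not transcribed.
So FenX is not produced.
Indole is present, so OrvN is active.
Xylulose is absent, so GixL is inactive.
With repressor OrvN bound, *holK* is not transcribed.
So HolK is not produced.
Required activator FenX is absent, so *zorE* is not transcribed.
→ *zorE* is OFF.
DovT is produced constitutively and is active.
No repressor is bound and DovT is active, so *cilM* is transcribed.
→ *cilM* is ON.
Norleucine is present, so DulK is inactive.
With no repressor bound, *rudG* is transcribed.
So RudG is produced and active.
No repressor is bound and RudG is active, so *dovD* is transcribed.
→ *dovD* is ON.
2 of the 3 genes are transcribed.

2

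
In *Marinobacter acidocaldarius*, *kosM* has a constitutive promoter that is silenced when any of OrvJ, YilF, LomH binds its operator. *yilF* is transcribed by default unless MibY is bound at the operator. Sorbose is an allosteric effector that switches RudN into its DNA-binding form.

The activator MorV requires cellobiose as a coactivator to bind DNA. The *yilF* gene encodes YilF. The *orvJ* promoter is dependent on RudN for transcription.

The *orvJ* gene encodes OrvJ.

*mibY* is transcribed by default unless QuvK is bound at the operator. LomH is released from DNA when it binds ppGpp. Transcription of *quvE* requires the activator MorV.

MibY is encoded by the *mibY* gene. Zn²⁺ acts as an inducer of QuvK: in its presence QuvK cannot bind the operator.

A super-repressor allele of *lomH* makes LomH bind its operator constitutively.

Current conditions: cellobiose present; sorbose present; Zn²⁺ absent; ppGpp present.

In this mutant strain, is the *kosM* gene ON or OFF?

OFF

Sorbose is present, so RudN is active.
No repressor is bound and RudN is active, so *orvJ* is transcribed.
So OrvJ is produced and active.
Zn²⁺ is absent, so QuvK is active.
With repressor QuvK bound, *mibY* is not transcribed.
So MibY is not produced.
With no repressor bound, *yilF* is transcribed.
So YilF is produced and active.
LomH is constitutively active in this strain.
With repressor OrvJ bound, *kosM* is not transcribed.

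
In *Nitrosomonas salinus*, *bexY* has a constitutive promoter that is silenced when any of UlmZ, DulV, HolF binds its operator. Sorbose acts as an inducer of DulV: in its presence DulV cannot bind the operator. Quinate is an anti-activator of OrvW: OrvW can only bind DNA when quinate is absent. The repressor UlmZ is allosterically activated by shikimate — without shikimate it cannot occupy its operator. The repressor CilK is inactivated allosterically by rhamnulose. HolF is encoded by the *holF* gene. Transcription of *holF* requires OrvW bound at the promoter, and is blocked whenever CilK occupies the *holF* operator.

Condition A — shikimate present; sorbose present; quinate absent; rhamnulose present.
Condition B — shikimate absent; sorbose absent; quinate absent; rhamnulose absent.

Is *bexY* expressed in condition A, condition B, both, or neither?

neither

Condition A:
Shikimate is present, so UlmZ is active.
Sorbose is present, so DulV is inactive.
Quinate is absent, so OrvW is active.
Rhamnulose is present, so CilK is inactive.
No repressor is bound and OrvW is active, so *holF* is transcribed.
So HolF is produced and active.
With repressor UlmZ bound, *bexY* is not transcribed.
→ *bexY* is OFF in A.
Condition B:
Shikimate is absent, so UlmZ is inactive.
Sorbose is absent, so DulV is active.
Quinate is absent, so OrvW is active.
Rhamnulose is absent, so CilK is active.
With repressor CilK bound, *holF* is not transcribed.
So HolF is not produced.
With repressor DulV bound, *bexY* is not transcribed.
→ *bexY* is OFF in B.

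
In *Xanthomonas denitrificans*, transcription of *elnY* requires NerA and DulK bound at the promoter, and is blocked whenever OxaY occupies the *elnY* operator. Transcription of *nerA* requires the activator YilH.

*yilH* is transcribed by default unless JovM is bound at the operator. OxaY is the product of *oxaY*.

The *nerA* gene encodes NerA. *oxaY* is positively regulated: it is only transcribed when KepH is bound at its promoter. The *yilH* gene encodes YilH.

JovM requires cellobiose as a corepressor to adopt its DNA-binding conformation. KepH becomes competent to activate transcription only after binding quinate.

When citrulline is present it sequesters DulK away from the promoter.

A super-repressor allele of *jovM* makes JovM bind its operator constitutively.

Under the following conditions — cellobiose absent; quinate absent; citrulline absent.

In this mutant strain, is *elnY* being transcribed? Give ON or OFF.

JovM is constitutively active in this strain.
With repressor JovM bound, *yilH* is not transcribed.
So YilH is not produced.
Required activator YilH is absent, so *nerA* is not transcribed.
So NerA is not produced.
Quinate is absent, so KepH is inactive.
Required activator KepH is absent, so *oxaY* is not transcribed.
So OxaY is not produced.
Citrulline is absent, so DulK is active.
Required activator NerA is absent, so *elnY* is not transcribed.

OFF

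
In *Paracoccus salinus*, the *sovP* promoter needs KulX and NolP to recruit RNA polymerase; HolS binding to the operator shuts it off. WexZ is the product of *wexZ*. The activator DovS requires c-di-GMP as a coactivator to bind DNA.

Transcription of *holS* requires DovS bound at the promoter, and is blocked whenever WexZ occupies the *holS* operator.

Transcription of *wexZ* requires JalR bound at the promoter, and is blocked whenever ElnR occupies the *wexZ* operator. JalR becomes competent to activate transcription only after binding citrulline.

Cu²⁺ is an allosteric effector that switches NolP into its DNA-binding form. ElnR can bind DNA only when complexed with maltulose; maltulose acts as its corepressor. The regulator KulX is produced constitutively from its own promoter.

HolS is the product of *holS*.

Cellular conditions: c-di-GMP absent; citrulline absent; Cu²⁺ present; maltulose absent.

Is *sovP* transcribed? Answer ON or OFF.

ON

KulX is produced constitutively and is active.
Cu²⁺ is present, so NolP is active.
c-di-GMP is absent, so DovS is inactive.
Maltulose is absent, so ElnR is inactive.
Citrulline is absent, so JalR is inactive.
Required activator JalR is absent, so *wexZ* is not transcribed.
So WexZ is not produced.
Required activator DovS is absent, so *holS* is not transcribed.
So HolS is not produced.
No repressor is bound and KulX and NolP are active, so *sovP* is transcribed.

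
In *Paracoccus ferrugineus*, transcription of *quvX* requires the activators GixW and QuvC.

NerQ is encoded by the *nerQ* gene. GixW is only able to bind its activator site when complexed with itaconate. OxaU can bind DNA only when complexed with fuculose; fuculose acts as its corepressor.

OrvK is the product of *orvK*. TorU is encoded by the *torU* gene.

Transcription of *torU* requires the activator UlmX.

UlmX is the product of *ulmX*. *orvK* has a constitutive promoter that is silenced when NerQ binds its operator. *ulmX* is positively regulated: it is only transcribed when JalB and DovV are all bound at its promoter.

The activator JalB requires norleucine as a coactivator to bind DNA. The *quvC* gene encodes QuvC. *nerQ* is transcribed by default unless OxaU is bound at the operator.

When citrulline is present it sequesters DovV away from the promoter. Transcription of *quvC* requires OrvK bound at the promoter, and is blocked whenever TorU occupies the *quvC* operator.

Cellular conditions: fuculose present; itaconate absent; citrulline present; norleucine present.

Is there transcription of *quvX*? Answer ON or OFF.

Itaconate is absent, so GixW is inactive.
Norleucine is present, so JalB is active.
Citrulline is present, so DovV is inactive.
Required activator DovV is absent, so *ulmX* is not transcribed.
So UlmX is not produced.
Required activator UlmX is absent, so *torU* is not transcribed.
So TorU is not produced.
Fuculose is present, so OxaU is active.
With repressor OxaU bound, *nerQ* is not transcribed.
So NerQ is not produced.
With no repressor bound, *orvK* is transcribed.
So OrvK is produced and active.
No repressor is bound and OrvK is active, so *quvC* is transcribed.
So QuvC is produced and active.
Required activator GixW is absent, so *quvX* is not transcribed.

OFF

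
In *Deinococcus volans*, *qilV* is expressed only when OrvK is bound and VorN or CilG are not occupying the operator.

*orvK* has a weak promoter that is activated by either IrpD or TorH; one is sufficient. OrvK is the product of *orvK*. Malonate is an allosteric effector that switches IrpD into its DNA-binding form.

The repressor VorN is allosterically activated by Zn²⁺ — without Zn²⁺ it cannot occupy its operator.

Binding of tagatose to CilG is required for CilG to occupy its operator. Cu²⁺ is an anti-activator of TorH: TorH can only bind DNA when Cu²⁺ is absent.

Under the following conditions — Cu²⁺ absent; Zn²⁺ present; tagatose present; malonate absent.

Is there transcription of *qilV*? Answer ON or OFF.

OFF

Malonate is absent, so IrpD is inactive.
Cu²⁺ is absent, so TorH is active.
Activator TorH is present, so *orvK* is transcribed.
So OrvK is produced and active.
Zn²⁺ is present, so VorN is active.
Tagatose is present, so CilG is active.
With repressor VorN bound, *qilV* is not transcribed.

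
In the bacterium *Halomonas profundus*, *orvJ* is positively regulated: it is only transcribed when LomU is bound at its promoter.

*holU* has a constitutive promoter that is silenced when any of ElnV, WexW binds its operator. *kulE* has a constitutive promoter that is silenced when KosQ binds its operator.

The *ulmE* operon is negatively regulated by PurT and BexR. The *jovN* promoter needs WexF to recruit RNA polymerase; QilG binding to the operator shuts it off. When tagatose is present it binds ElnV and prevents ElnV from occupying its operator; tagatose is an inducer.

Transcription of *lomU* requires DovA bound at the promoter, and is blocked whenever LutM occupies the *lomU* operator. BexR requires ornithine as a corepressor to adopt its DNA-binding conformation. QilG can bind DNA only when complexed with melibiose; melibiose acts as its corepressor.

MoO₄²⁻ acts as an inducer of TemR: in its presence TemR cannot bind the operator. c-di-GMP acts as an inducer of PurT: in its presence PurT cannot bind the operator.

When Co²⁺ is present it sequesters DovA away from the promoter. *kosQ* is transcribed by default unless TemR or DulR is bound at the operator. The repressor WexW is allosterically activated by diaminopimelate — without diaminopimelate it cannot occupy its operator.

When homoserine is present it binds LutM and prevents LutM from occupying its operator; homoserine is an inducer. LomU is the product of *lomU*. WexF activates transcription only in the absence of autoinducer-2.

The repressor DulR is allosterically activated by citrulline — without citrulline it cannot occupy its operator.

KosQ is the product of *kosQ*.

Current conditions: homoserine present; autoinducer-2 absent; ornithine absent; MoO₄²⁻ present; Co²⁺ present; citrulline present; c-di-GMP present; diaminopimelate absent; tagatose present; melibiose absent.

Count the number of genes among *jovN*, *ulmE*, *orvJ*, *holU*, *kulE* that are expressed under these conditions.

4

Melibiose is absent, so QilG is inactive.
Autoinducer-2 is absent, so WexF is active.
No repressor is bound and WexF is active, so *jovN* is transcribed.
→ *jovN* is ON.
c-di-GMP is present, so PurT is inactive.
Ornithine is absent, so BexR is inactive.
With no repressor bound, *ulmE* is transcribed.
→ *ulmE* is ON.
Homoserine is present, so LutM is inactive.
Co²⁺ is present, so DovA is inactive.
Required activator DovA is absent, so *lomU* is not transcribed.
So LomU is not produced.
Required activator LomU is absent, so *orvJ* is not transcribed.
→ *orvJ* is OFF.
Tagatose is present, so ElnV is inactive.
Diaminopimelate is absent, so WexW is inactive.
With no repressor bound, *holU* is transcribed.
→ *holU* is ON.
MoO₄²⁻ is present, so TemR is inactive.
Citrulline is present, so DulR is active.
With repressor DulR bound, *kosQ* is not transcribed.
So KosQ is not produced.
With no repressor bound, *kulE* is transcribed.
→ *kulE* is ON.
4 of the 5 genes are transcribed.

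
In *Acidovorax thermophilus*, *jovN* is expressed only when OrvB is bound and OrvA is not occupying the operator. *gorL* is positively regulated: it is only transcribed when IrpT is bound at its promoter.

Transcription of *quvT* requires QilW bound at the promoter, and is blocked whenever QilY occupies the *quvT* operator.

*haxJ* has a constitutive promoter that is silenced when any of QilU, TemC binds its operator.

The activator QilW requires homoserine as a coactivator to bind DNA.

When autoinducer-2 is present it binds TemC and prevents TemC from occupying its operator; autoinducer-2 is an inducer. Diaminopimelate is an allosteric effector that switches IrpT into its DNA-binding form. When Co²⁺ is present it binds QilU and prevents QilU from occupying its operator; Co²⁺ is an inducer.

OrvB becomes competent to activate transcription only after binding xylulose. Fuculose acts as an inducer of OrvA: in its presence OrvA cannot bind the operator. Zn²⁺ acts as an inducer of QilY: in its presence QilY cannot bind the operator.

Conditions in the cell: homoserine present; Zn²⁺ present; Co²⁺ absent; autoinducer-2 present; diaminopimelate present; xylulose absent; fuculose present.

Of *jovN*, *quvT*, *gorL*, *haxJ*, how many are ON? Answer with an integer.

Xylulose is absent, so OrvB is inactive.
Fuculose is present, so OrvA is inactive.
Required activator OrvB is absent, so *jovN* is not transcribed.
→ *jovN* is OFF.
Homoserine is present, so QilW is active.
Zn²⁺ is present, so QilY is inactive.
No repressor is bound and QilW is active, so *quvT* is transcribed.
→ *quvT* is ON.
Diaminopimelate is present, so IrpT is active.
No repressor is bound and IrpT is active, so *gorL* is transcribed.
→ *gorL* is ON.
Co²⁺ is absent, so QilU is active.
Autoinducer-2 is present, so TemC is inactive.
With repressor QilU bound, *haxJ* is not transcribed.
→ *haxJ* is OFF.
2 of the 4 genes are transcribed.

2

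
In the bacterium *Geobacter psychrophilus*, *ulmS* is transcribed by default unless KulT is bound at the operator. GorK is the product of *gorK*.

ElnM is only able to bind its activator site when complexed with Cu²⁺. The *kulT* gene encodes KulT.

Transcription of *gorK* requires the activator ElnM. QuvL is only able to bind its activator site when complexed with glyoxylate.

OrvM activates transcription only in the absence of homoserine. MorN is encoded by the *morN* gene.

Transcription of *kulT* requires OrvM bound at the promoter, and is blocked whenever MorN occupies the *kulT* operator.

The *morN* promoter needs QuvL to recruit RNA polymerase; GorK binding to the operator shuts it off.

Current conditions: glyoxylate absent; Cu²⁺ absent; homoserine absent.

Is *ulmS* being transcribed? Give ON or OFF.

OFF

Cu²⁺ is absent, so ElnM is inactive.
Required activator ElnM is absent, so *gorK* is not transcribed.
So GorK is not produced.
Glyoxylate is absent, so QuvL is inactive.
Required activator QuvL is absent, so *morN* is not transcribed.
So MorN is not produced.
Homoserine is absent, so OrvM is active.
No repressor is bound and OrvM is active, so *kulT* is transcribed.
So KulT is produced and active.
With repressor KulT bound, *ulmS* is not transcribed.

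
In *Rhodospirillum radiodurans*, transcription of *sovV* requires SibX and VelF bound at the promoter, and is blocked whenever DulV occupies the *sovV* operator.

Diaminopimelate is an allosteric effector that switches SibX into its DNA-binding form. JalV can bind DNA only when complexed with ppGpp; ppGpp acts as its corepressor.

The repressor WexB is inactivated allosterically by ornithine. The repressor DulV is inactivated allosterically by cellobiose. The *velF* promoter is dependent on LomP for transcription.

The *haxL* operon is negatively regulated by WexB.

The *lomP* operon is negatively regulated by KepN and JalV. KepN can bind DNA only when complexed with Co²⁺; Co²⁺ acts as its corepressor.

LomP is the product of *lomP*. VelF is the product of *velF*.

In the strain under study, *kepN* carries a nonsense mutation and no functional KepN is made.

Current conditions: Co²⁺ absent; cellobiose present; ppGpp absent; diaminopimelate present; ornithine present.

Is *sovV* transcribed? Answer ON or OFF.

Diaminopimelate is present, so SibX is active.
Cellobiose is present, so DulV is inactive.
KepN is non-functional in this strain, so it has no effect.
ppGpp is absent, so JalV is inactive.
With no repressor bound, *lomP* is transcribed.
So LomP is produced and active.
No repressor is bound and LomP is active, so *velF* is transcribed.
So VelF is produced and active.
No repressor is bound and SibX and VelF are active, so *sovV* is transcribed.

ON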